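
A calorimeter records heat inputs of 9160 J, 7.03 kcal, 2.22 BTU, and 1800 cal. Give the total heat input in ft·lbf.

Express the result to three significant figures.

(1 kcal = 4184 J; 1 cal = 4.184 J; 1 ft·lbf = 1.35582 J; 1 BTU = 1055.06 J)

9160 J (already J)
7.03 kcal × 4184 → 29413.5 J
2.22 BTU × 1055.06 → 2342.23 J
1800 cal × 4.184 → 7531.2 J
Combined: 9160 + 29413.5 + 2342.23 + 7531.2 = 48446.9 J
In ft·lbf: 48446.9 / 1.35582 = 35732.5 ft·lbf

3.57×10⁴ ft·lbf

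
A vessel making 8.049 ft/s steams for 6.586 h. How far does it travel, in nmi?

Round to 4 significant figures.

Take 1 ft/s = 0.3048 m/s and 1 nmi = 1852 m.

31.41 nmi

8.049 ft/s × 0.3048 → 2.45334 m/s
6.586 h × 3600 → 23709.6 s
d = v × t = 2.45334 m/s × 23709.6 s = 58167.7 m
58167.7 m ÷ (1852 m/nmi) = 31.408 nmi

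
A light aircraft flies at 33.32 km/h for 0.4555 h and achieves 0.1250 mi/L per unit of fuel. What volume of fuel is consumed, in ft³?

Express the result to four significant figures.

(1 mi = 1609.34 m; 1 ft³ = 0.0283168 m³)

33.32 km/h → 9.25556 m/s
0.4555 h → 1639.8 s
d = v × t = 9.25556 × 1639.8 = 15177.3 m
0.1250 mi/L → 201168 m/m³
V = d / (distance per unit fuel) = 15177.3 / 201168 = 0.0754459 m³
In ft³: 0.0754459 / 0.0283168 = 2.66435 ft³

2.664 ft³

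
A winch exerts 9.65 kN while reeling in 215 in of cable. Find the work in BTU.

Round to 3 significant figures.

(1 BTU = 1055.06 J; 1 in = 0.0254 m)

49.9 BTU

9.65 kN × 1000 → 9650 N
215 in × 0.0254 → 5.461 m
W = F × d = 9650 N × 5.461 m = 52698.6 J
52698.6 J ÷ (1055.06 J/BTU) = 49.9484 BTU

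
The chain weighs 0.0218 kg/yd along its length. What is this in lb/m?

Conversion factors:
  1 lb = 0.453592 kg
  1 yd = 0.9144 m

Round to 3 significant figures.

0.0218 kg/yd ÷ 0.9144 m/yd = 0.0238408 kg/m
0.0238408 kg/m ÷ 0.453592 kg/lb = 0.05256 lb/m

0.0526 lb/m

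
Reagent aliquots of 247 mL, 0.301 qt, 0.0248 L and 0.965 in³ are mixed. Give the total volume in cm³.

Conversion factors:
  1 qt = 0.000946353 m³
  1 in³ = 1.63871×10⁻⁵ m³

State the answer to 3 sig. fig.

572 cm³

247 mL × 10⁻⁶ = 2.47×10⁻⁴ m³
0.301 qt × 0.000946353 = 2.84852×10⁻⁴ m³
0.0248 L × 0.001 = 2.48×10⁻⁵ m³
0.965 in³ × 1.63871×10⁻⁵ = 1.58136×10⁻⁵ m³
Sum: 2.47×10⁻⁴ + 2.84852×10⁻⁴ + 2.48×10⁻⁵ + 1.58136×10⁻⁵ = 5.72466×10⁻⁴ m³
In cm³: 5.72466×10⁻⁴ / 10⁻⁶ = 572.466 cm³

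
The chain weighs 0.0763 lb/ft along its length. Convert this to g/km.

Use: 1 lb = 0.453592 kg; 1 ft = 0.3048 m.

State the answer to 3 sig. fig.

0.0763 lb/ft × 0.453592 kg/lb ÷ 0.3048 m/ft = 0.113547 kg/m
0.113547 kg/m ÷ 0.001 kg/g × 1000 m/km = 113547 g/km

1.14×10⁵ g/km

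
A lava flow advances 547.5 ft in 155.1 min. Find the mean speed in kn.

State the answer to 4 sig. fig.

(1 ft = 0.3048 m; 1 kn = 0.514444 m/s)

0.03486 kn

547.5 ft × 0.3048 → 166.878 m
155.1 min × 60 → 9306 s
v = d / t = 166.878 m / 9306 s = 0.0179323 m/s
0.0179323 m/s ÷ (0.514444 m/s/kn) = 0.0348576 kn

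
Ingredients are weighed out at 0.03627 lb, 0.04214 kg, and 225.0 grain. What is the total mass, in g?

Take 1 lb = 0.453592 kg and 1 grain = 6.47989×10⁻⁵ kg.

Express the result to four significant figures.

73.17 g

0.03627 lb × 0.453592 = 0.0164518 kg
0.04214 kg (already kg)
225.0 grain × 6.47989×10⁻⁵ = 0.0145798 kg
Sum: 0.0164518 + 0.04214 + 0.0145798 = 0.0731716 kg
In g: 0.0731716 / 0.001 = 73.1716 g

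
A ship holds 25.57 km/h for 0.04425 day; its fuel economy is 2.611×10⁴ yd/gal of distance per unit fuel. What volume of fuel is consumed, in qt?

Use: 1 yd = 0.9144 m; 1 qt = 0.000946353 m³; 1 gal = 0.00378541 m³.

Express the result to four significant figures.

4.550 qt

25.57 km/h → 7.10278 m/s
0.04425 day → 3823.2 s
d = v × t = 7.10278 × 3823.2 = 27155.3 m
2.611×10⁴ yd/gal → 6.30711×10⁶ m/m³
V = d / (distance per unit fuel) = 27155.3 / 6.30711×10⁶ = 0.00430551 m³
In qt: 0.00430551 / 0.000946353 = 4.54958 qt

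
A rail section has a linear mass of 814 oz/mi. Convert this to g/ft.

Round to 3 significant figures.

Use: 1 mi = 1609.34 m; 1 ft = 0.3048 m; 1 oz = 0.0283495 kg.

814 oz/mi × 0.0283495 kg/oz ÷ 1609.34 m/mi = 0.0143391 kg/m
0.0143391 kg/m ÷ 0.001 kg/g × 0.3048 m/ft = 4.37056 g/ft

4.37 g/ft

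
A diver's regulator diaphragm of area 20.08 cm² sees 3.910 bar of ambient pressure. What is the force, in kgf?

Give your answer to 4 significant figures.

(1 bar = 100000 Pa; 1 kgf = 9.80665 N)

80.06 kgf

3.910 bar × 100000 → 391000 Pa
20.08 cm² × 0.0001 → 0.002008 m²
F = P × A = 391000 Pa × 0.002008 m² = 785.128 N
785.128 N ÷ (9.80665 N/kgf) = 80.0608 kgf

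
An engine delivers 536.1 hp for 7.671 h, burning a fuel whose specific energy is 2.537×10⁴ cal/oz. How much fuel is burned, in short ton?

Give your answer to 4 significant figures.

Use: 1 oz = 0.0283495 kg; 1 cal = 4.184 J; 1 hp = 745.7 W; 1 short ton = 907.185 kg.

536.1 hp → 399770 W
7.671 h → 27615.6 s
E = P × t = 399770 × 27615.6 = 1.10399×10¹⁰ J
2.537×10⁴ cal/oz → 3.74427×10⁶ J/kg
m = E / e_s = 1.10399×10¹⁰ / 3.74427×10⁶ = 2948.48 kg
In short ton: 2948.48 / 907.185 = 3.25014 short ton

3.250 short ton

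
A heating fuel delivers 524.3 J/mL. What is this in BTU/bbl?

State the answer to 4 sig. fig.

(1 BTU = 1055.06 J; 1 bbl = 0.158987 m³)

7.901×10⁴ BTU/bbl

524.3 J/mL ÷ 10⁻⁶ m³/mL = 5.243×10⁸ J/m³
5.243×10⁸ J/m³ ÷ 1055.06 J/BTU × 0.158987 m³/bbl = 79006.8 BTU/bbl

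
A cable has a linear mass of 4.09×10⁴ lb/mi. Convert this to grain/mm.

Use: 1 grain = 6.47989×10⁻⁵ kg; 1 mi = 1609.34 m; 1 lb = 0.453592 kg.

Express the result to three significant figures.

178 grain/mm

4.09×10⁴ lb/mi × 0.453592 kg/lb ÷ 1609.34 m/mi = 11.5277 kg/m
11.5277 kg/m ÷ 6.47989×10⁻⁵ kg/grain × 0.001 m/mm = 177.9 grain/mm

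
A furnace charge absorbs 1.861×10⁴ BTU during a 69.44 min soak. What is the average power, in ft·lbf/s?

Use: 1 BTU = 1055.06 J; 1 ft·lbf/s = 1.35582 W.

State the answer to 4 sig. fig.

1.861×10⁴ BTU × 1055.06 = 1.96347×10⁷ J
69.44 min × 60 = 4166.4 s
P = E / t = 1.96347×10⁷ J / 4166.4 s = 4712.63 W
4712.63 W ÷ (1.35582 W/ft·lbf/s) = 3475.85 ft·lbf/s

3476 ft·lbf/s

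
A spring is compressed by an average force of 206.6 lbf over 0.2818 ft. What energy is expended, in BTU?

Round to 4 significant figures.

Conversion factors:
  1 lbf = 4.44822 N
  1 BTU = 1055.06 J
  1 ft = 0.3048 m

0.07482 BTU

206.6 lbf × 4.44822 = 919.002 N
0.2818 ft × 0.3048 = 0.0858926 m
W = F × d = 919.002 N × 0.0858926 m = 78.9355 J
78.9355 J ÷ (1055.06 J/BTU) = 0.0748161 BTU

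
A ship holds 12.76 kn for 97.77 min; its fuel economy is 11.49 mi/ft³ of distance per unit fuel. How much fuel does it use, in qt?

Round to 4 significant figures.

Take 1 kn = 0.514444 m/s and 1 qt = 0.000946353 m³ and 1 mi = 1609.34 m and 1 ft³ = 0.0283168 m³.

12.76 kn → 6.56431 m/s
97.77 min → 5866.2 s
d = v × t = 6.56431 × 5866.2 = 38507.6 m
11.49 mi/ft³ → 653016 m/m³
V = d / (distance per unit fuel) = 38507.6 / 653016 = 0.0589688 m³
In qt: 0.0589688 / 0.000946353 = 62.3116 qt

62.31 qt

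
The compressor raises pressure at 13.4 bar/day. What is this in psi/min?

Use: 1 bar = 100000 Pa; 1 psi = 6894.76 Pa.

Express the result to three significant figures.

13.4 bar/day × 100000 Pa/bar ÷ 86400 s/day = 15.5093 Pa/s
15.5093 Pa/s ÷ 6894.76 Pa/psi × 60 s/min = 0.134966 psi/min

0.135 psi/min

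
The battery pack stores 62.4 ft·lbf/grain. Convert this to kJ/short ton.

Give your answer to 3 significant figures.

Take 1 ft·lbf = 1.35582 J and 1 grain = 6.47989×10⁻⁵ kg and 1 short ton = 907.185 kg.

62.4 ft·lbf/grain × 1.35582 J/ft·lbf ÷ 6.47989×10⁻⁵ kg/grain = 1.30563×10⁶ J/kg
1.30563×10⁶ J/kg ÷ 1000 J/kJ × 907.185 kg/short ton = 1.18445×10⁶ kJ/short ton

1.18×10⁶ kJ/short ton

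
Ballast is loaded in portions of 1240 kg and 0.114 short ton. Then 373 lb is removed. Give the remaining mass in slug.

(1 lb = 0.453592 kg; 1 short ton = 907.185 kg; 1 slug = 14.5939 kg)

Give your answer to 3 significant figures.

1240 kg (already kg)
0.114 short ton × 907.185 = 103.419 kg
373 lb × 0.453592 = 169.19 kg
Net: 1240 + 103.419 − 169.19 = 1174.23 kg
In slug: 1174.23 / 14.5939 = 80.4603 slug

80.5 slug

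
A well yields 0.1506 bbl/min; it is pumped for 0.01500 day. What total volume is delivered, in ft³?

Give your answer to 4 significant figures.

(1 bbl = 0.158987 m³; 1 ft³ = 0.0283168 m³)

18.26 ft³

0.1506 bbl/min → 3.99057×10⁻⁴ m³/s
0.01500 day → 1296 s
V = Q × t = 3.99057×10⁻⁴ × 1296 = 0.517178 m³
In ft³: 0.517178 / 0.0283168 = 18.264 ft³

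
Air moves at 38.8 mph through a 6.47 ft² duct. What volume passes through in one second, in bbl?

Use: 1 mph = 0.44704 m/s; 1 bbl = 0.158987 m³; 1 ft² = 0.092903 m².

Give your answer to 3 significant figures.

38.8 mph × 0.44704 → 17.3452 m/s
6.47 ft² × 0.092903 → 0.601082 m²
V = v × A × t = 17.3452 m/s × 0.601082 m² × 1 s = 10.4259 m³
10.4259 m³ ÷ (0.158987 m³/bbl) = 65.5771 bbl

65.6 bbl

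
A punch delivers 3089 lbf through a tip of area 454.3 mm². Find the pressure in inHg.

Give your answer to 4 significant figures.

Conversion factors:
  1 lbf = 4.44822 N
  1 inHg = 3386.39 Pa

8932 inHg

3089 lbf × 4.44822 = 13740.6 N
454.3 mm² × 10⁻⁶ = 4.543×10⁻⁴ m²
P = F / A = 13740.6 N / 4.543×10⁻⁴ m² = 3.02457×10⁷ Pa
3.02457×10⁷ Pa ÷ (3386.39 Pa/inHg) = 8931.55 inHg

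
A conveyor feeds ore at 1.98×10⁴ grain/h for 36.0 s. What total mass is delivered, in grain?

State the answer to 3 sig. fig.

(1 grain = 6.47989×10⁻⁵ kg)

198 grain

1.98×10⁴ grain/h → 3.56394×10⁻⁴ kg/s
m = ṁ × t = 3.56394×10⁻⁴ × 36 = 0.0128302 kg
In grain: 0.0128302 / 6.47989×10⁻⁵ = 198 grain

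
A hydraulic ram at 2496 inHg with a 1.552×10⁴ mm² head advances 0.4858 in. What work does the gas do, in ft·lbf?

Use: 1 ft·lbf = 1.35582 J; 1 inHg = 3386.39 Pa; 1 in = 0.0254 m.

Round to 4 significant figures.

1194 ft·lbf

2496 inHg → 8.45243×10⁶ Pa
1.552×10⁴ mm² → 0.01552 m²
F = P × A = 8.45243×10⁶ × 0.01552 = 131182 N
0.4858 in → 0.0123393 m
W = F × d = 131182 × 0.0123393 = 1618.69 J
In ft·lbf: 1618.69 / 1.35582 = 1193.88 ft·lbf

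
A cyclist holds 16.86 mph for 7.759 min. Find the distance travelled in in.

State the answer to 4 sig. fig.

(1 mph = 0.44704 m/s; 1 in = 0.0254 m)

1.381×10⁵ in

16.86 mph × 0.44704 → 7.53709 m/s
7.759 min × 60 → 465.54 s
d = v × t = 7.53709 m/s × 465.54 s = 3508.82 m
3508.82 m ÷ (0.0254 m/in) = 138143 in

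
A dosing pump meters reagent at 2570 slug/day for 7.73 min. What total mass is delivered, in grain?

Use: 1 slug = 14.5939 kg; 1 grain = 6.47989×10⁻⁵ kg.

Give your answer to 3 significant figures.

2570 slug/day → 0.434101 kg/s
7.73 min → 463.8 s
m = ṁ × t = 0.434101 × 463.8 = 201.336 kg
In grain: 201.336 / 6.47989×10⁻⁵ = 3.10709×10⁶ grain

3.11×10⁶ grain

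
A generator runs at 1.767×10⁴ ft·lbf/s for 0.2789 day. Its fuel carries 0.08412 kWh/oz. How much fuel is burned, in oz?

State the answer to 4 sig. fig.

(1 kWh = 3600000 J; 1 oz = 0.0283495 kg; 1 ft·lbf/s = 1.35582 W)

1.767×10⁴ ft·lbf/s → 23957.3 W
0.2789 day → 24097 s
E = P × t = 23957.3 × 24097 = 5.77299×10⁸ J
0.08412 kWh/oz → 1.06821×10⁷ J/kg
m = E / e_s = 5.77299×10⁸ / 1.06821×10⁷ = 54.0436 kg
In oz: 54.0436 / 0.0283495 = 1906.33 oz

1906 oz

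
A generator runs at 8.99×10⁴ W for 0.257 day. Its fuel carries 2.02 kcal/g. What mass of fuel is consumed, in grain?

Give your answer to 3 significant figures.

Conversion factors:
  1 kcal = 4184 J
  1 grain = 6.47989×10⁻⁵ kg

0.257 day → 22204.8 s
E = P × t = 89900 × 22204.8 = 1.99621×10⁹ J
2.02 kcal/g → 8.45168×10⁶ J/kg
m = E / e_s = 1.99621×10⁹ / 8.45168×10⁶ = 236.191 kg
In grain: 236.191 / 6.47989×10⁻⁵ = 3.64498×10⁶ grain

3.64×10⁶ grain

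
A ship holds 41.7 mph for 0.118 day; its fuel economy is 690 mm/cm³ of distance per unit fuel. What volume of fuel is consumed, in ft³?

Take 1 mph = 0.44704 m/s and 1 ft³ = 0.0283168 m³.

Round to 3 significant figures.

9.73 ft³

41.7 mph → 18.6416 m/s
0.118 day → 10195.2 s
d = v × t = 18.6416 × 10195.2 = 190055 m
690 mm/cm³ → 690000 m/m³
V = d / (distance per unit fuel) = 190055 / 690000 = 0.275442 m³
In ft³: 0.275442 / 0.0283168 = 9.72716 ft³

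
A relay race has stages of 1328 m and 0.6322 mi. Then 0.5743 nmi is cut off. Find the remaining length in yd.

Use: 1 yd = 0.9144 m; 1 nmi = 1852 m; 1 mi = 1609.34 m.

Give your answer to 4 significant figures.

1328 m (already m)
0.6322 mi × 1609.34 = 1017.42 m
0.5743 nmi × 1852 = 1063.6 m
Sum: 1328 + 1017.42 − 1063.6 = 1281.82 m
In yd: 1281.82 / 0.9144 = 1401.82 yd

1402 yd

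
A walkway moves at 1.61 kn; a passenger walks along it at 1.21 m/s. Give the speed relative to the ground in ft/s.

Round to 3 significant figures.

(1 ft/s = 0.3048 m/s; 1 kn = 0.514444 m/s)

6.69 ft/s

1.61 kn × 0.514444 = 0.828255 m/s
1.21 m/s (already m/s)
Sum: 0.828255 + 1.21 = 2.03826 m/s
In ft/s: 2.03826 / 0.3048 = 6.6872 ft/s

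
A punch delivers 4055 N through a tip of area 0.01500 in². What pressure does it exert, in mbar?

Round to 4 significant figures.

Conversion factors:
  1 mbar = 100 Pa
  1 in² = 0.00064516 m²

0.01500 in² × 0.00064516 → 9.6774×10⁻⁶ m²
P = F / A = 4055 N / 9.6774×10⁻⁶ m² = 4.19018×10⁸ Pa
4.19018×10⁸ Pa ÷ (100 Pa/mbar) = 4.19018×10⁶ mbar

4.190×10⁶ mbar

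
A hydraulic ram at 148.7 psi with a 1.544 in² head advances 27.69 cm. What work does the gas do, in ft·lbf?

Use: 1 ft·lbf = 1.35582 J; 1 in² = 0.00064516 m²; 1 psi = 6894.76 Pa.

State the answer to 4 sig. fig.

208.6 ft·lbf

148.7 psi → 1.02525×10⁶ Pa
1.544 in² → 9.96127×10⁻⁴ m²
F = P × A = 1.02525×10⁶ × 9.96127×10⁻⁴ = 1021.28 N
27.69 cm → 0.2769 m
W = F × d = 1021.28 × 0.2769 = 282.792 J
In ft·lbf: 282.792 / 1.35582 = 208.576 ft·lbf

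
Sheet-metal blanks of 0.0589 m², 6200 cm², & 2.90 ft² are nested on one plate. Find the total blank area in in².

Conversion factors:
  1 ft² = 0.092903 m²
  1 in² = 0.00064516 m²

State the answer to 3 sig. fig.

0.0589 m² (already m²)
6200 cm² × 0.0001 = 0.62 m²
2.90 ft² × 0.092903 = 0.269419 m²
Combined: 0.0589 + 0.62 + 0.269419 = 0.948319 m²
In in²: 0.948319 / 0.00064516 = 1469.9 in²

1470 in²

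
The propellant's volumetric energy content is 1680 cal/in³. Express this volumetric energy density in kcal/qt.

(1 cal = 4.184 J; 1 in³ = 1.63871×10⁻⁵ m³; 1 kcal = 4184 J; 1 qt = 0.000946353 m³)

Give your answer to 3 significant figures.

97.0 kcal/qt

1680 cal/in³ × 4.184 J/cal ÷ 1.63871×10⁻⁵ m³/in³ = 4.28942×10⁸ J/m³
4.28942×10⁸ J/m³ ÷ 4184 J/kcal × 0.000946353 m³/qt = 97.0197 kcal/qt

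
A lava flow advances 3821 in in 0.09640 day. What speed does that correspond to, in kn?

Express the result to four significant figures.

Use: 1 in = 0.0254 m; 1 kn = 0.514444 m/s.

3821 in × 0.0254 = 97.0534 m
0.09640 day × 86400 = 8328.96 s
v = d / t = 97.0534 m / 8328.96 s = 0.0116525 m/s
0.0116525 m/s ÷ (0.514444 m/s/kn) = 0.0226507 kn

0.02265 kn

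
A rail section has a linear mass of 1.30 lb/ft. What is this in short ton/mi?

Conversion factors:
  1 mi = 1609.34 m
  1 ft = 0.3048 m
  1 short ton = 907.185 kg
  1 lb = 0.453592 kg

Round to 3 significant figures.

3.43 short ton/mi

1.30 lb/ft × 0.453592 kg/lb ÷ 0.3048 m/ft = 1.93461 kg/m
1.93461 kg/m ÷ 907.185 kg/short ton × 1609.34 m/mi = 3.43198 short ton/mi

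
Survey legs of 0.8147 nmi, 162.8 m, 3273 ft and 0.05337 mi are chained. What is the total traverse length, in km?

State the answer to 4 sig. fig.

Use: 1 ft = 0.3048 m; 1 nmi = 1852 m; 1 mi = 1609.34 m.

2.755 km

0.8147 nmi × 1852 = 1508.82 m
162.8 m (already m)
3273 ft × 0.3048 = 997.61 m
0.05337 mi × 1609.34 = 85.8905 m
Sum: 1508.82 + 162.8 + 997.61 + 85.8905 = 2755.12 m
In km: 2755.12 / 1000 = 2.75512 km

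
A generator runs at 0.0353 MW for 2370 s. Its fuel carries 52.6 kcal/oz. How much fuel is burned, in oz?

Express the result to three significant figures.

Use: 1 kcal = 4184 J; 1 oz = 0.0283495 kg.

0.0353 MW → 35300 W
E = P × t = 35300 × 2370 = 8.3661×10⁷ J
52.6 kcal/oz → 7.76304×10⁶ J/kg
m = E / e_s = 8.3661×10⁷ / 7.76304×10⁶ = 10.7768 kg
In oz: 10.7768 / 0.0283495 = 380.141 oz

380 oz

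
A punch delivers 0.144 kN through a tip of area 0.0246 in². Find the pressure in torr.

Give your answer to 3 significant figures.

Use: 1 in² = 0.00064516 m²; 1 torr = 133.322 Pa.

6.81×10⁴ torr

0.144 kN × 1000 = 144 N
0.0246 in² × 0.00064516 = 1.58709×10⁻⁵ m²
P = F / A = 144 N / 1.58709×10⁻⁵ m² = 9.07321×10⁶ Pa
9.07321×10⁶ Pa ÷ (133.322 Pa/torr) = 68054.9 torr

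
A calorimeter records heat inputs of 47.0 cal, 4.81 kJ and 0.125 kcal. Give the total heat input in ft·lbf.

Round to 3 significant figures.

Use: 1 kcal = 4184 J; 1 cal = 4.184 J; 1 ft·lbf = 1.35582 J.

47.0 cal × 4.184 = 196.648 J
4.81 kJ × 1000 = 4810 J
0.125 kcal × 4184 = 523 J
Sum: 196.648 + 4810 + 523 = 5529.65 J
In ft·lbf: 5529.65 / 1.35582 = 4078.45 ft·lbf

4080 ft·lbf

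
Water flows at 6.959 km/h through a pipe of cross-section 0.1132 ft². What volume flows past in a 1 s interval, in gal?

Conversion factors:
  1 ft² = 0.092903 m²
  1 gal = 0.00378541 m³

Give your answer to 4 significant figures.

5.370 gal

6.959 km/h × (1/3.6) → 1.93306 m/s
0.1132 ft² × 0.092903 → 0.0105166 m²
V = v × A × t = 1.93306 m/s × 0.0105166 m² × 1 s = 0.0203292 m³
0.0203292 m³ ÷ (0.00378541 m³/gal) = 5.37041 gal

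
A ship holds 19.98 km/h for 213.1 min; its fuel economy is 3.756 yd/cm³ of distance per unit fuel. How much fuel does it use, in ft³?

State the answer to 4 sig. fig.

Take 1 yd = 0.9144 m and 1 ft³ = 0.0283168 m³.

19.98 km/h → 5.55 m/s
213.1 min → 12786 s
d = v × t = 5.55 × 12786 = 70962.3 m
3.756 yd/cm³ → 3.43449×10⁶ m/m³
V = d / (distance per unit fuel) = 70962.3 / 3.43449×10⁶ = 0.0206617 m³
In ft³: 0.0206617 / 0.0283168 = 0.729662 ft³

0.7297 ft³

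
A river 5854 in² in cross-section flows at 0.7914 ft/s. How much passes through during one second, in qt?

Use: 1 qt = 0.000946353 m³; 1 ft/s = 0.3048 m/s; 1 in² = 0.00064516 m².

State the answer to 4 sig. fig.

0.7914 ft/s × 0.3048 = 0.241219 m/s
5854 in² × 0.00064516 = 3.77677 m²
V = v × A × t = 0.241219 m/s × 3.77677 m² × 1 s = 0.911029 m³
0.911029 m³ ÷ (0.000946353 m³/qt) = 962.674 qt

962.7 qt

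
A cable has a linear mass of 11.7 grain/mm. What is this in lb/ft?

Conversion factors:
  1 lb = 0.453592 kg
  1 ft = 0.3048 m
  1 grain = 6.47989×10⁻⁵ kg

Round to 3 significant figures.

0.509 lb/ft

11.7 grain/mm × 6.47989×10⁻⁵ kg/grain ÷ 0.001 m/mm = 0.758147 kg/m
0.758147 kg/m ÷ 0.453592 kg/lb × 0.3048 m/ft = 0.509452 lb/ft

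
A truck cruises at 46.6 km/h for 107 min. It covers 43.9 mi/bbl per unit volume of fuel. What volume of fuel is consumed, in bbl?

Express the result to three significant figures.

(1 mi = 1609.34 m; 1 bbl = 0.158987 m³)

46.6 km/h → 12.9444 m/s
107 min → 6420 s
d = v × t = 12.9444 × 6420 = 83103 m
43.9 mi/bbl → 444376 m/m³
V = d / (distance per unit fuel) = 83103 / 444376 = 0.187011 m³
In bbl: 0.187011 / 0.158987 = 1.17627 bbl

1.18 bbl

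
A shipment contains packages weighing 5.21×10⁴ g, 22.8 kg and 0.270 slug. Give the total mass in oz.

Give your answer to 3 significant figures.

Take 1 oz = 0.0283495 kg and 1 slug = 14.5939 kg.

2780 oz

5.21×10⁴ g × 0.001 → 52.1 kg
22.8 kg (already kg)
0.270 slug × 14.5939 → 3.94035 kg
Total: 52.1 + 22.8 + 3.94035 = 78.8404 kg
In oz: 78.8404 / 0.0283495 = 2781.02 oz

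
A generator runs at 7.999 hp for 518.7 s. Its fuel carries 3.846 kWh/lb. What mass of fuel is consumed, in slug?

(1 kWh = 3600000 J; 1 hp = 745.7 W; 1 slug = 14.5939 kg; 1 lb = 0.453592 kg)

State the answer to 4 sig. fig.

0.006945 slug

7.999 hp → 5964.85 W
E = P × t = 5964.85 × 518.7 = 3.09397×10⁶ J
3.846 kWh/lb → 3.05243×10⁷ J/kg
m = E / e_s = 3.09397×10⁶ / 3.05243×10⁷ = 0.101361 kg
In slug: 0.101361 / 14.5939 = 0.00694544 slug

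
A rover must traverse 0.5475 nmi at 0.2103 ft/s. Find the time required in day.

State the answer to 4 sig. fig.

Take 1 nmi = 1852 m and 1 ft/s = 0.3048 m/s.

0.5475 nmi × 1852 → 1013.97 m
0.2103 ft/s × 0.3048 → 0.0640994 m/s
t = d / v = 1013.97 m / 0.0640994 m/s = 15818.7 s
15818.7 s ÷ (86400 s/day) = 0.183087 day

0.1831 day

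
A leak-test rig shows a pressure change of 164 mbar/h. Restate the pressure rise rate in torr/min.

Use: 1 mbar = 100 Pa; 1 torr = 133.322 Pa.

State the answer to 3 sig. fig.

164 mbar/h × 100 Pa/mbar ÷ 3600 s/h = 4.55556 Pa/s
4.55556 Pa/s ÷ 133.322 Pa/torr × 60 s/min = 2.05018 torr/min

2.05 torr/min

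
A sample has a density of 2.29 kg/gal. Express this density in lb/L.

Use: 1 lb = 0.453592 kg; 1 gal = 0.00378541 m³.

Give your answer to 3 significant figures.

2.29 kg/gal ÷ 0.00378541 m³/gal = 604.954 kg/m³
604.954 kg/m³ ÷ 0.453592 kg/lb × 0.001 m³/L = 1.3337 lb/L

1.33 lb/L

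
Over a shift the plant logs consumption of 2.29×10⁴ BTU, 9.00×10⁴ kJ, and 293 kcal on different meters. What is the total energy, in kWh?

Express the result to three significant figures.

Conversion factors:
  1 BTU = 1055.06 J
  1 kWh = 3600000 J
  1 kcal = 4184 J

32.1 kWh

2.29×10⁴ BTU × 1055.06 → 2.41609×10⁷ J
9.00×10⁴ kJ × 1000 → 9×10⁷ J
293 kcal × 4184 → 1.22591×10⁶ J
Sum: 2.41609×10⁷ + 9×10⁷ + 1.22591×10⁶ = 1.15387×10⁸ J
In kWh: 1.15387×10⁸ / 3600000 = 32.0519 kWh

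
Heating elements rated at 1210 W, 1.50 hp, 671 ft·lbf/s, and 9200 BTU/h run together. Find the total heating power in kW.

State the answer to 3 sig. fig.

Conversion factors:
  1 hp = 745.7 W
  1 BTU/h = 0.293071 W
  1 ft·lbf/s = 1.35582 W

1210 W (already W)
1.50 hp × 745.7 = 1118.55 W
671 ft·lbf/s × 1.35582 = 909.755 W
9200 BTU/h × 0.293071 = 2696.25 W
Combined: 1210 + 1118.55 + 909.755 + 2696.25 = 5934.56 W
In kW: 5934.56 / 1000 = 5.93456 kW

5.93 kW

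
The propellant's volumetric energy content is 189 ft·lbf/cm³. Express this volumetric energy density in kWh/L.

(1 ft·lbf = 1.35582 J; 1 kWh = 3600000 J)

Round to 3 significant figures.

189 ft·lbf/cm³ × 1.35582 J/ft·lbf ÷ 10⁻⁶ m³/cm³ = 2.5625×10⁸ J/m³
2.5625×10⁸ J/m³ ÷ 3600000 J/kWh × 0.001 m³/L = 0.0711806 kWh/L

0.0712 kWh/L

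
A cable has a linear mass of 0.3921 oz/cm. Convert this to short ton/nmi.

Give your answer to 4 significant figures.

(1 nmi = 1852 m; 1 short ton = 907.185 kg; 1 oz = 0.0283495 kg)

0.3921 oz/cm × 0.0283495 kg/oz ÷ 0.01 m/cm = 1.11158 kg/m
1.11158 kg/m ÷ 907.185 kg/short ton × 1852 m/nmi = 2.26927 short ton/nmi

2.269 short ton/nmi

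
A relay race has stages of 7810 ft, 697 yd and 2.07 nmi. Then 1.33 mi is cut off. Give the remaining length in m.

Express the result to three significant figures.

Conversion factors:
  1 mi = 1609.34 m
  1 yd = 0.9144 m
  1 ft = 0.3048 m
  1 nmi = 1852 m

7810 ft × 0.3048 = 2380.49 m
697 yd × 0.9144 = 637.337 m
2.07 nmi × 1852 = 3833.64 m
1.33 mi × 1609.34 = 2140.42 m
Result: 2380.49 + 637.337 + 3833.64 − 2140.42 = 4711.05 m

4710 m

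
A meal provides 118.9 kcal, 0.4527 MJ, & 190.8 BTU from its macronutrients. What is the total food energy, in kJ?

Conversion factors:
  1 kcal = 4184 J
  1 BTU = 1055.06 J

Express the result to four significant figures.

118.9 kcal × 4184 = 497478 J
0.4527 MJ × 1000000 = 452700 J
190.8 BTU × 1055.06 = 201305 J
Sum: 497478 + 452700 + 201305 = 1.15148×10⁶ J
In kJ: 1.15148×10⁶ / 1000 = 1151.48 kJ

1151 kJ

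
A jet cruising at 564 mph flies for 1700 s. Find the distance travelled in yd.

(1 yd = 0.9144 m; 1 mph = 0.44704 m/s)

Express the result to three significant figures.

4.69×10⁵ yd

564 mph × 0.44704 → 252.131 m/s
d = v × t = 252.131 m/s × 1700 s = 428623 m
428623 m ÷ (0.9144 m/yd) = 468748 yd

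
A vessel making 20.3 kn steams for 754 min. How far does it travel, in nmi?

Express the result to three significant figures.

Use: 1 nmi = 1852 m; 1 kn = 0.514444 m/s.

255 nmi

20.3 kn × 0.514444 = 10.4432 m/s
754 min × 60 = 45240 s
d = v × t = 10.4432 m/s × 45240 s = 472450 m
472450 m ÷ (1852 m/nmi) = 255.103 nmi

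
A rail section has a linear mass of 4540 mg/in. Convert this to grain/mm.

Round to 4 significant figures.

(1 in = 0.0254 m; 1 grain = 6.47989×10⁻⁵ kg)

2.758 grain/mm

4540 mg/in × 10⁻⁶ kg/mg ÷ 0.0254 m/in = 0.17874 kg/m
0.17874 kg/m ÷ 6.47989×10⁻⁵ kg/grain × 0.001 m/mm = 2.75838 grain/mm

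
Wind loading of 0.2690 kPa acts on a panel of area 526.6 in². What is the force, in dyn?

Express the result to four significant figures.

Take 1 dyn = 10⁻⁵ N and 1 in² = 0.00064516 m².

9.139×10⁶ dyn

0.2690 kPa × 1000 = 269 Pa
526.6 in² × 0.00064516 = 0.339741 m²
F = P × A = 269 Pa × 0.339741 m² = 91.3903 N
91.3903 N ÷ (10⁻⁵ N/dyn) = 9.13903×10⁶ dyn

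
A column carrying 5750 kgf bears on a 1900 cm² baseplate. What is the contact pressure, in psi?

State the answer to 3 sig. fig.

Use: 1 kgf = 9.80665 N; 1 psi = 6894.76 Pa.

43.0 psi

5750 kgf × 9.80665 = 56388.2 N
1900 cm² × 0.0001 = 0.19 m²
P = F / A = 56388.2 N / 0.19 m² = 296780 Pa
296780 Pa ÷ (6894.76 Pa/psi) = 43.0443 psi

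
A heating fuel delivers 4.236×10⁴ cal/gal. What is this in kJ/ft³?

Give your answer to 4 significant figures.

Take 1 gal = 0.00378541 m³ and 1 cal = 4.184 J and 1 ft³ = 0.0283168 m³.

4.236×10⁴ cal/gal × 4.184 J/cal ÷ 0.00378541 m³/gal = 4.68204×10⁷ J/m³
4.68204×10⁷ J/m³ ÷ 1000 J/kJ × 0.0283168 m³/ft³ = 1325.8 kJ/ft³

1326 kJ/ft³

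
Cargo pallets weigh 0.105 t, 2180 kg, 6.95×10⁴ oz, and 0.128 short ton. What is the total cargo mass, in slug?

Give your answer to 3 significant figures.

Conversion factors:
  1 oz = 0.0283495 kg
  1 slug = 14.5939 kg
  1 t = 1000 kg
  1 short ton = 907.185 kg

0.105 t × 1000 = 105 kg
2180 kg (already kg)
6.95×10⁴ oz × 0.0283495 = 1970.29 kg
0.128 short ton × 907.185 = 116.12 kg
Sum: 105 + 2180 + 1970.29 + 116.12 = 4371.41 kg
In slug: 4371.41 / 14.5939 = 299.537 slug

300 slug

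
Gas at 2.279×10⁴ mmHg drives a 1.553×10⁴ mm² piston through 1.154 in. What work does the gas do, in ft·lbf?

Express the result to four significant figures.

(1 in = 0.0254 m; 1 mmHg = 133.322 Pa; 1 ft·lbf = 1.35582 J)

2.279×10⁴ mmHg → 3.03841×10⁶ Pa
1.553×10⁴ mm² → 0.01553 m²
F = P × A = 3.03841×10⁶ × 0.01553 = 47186.5 N
1.154 in → 0.0293116 m
W = F × d = 47186.5 × 0.0293116 = 1383.11 J
In ft·lbf: 1383.11 / 1.35582 = 1020.13 ft·lbf

1020 ft·lbf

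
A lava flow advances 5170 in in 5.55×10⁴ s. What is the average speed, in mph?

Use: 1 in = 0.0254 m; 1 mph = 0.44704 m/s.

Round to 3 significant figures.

5170 in × 0.0254 = 131.318 m
v = d / t = 131.318 m / 55500 s = 0.00236609 m/s
0.00236609 m/s ÷ (0.44704 m/s/mph) = 0.00529279 mph

0.00529 mph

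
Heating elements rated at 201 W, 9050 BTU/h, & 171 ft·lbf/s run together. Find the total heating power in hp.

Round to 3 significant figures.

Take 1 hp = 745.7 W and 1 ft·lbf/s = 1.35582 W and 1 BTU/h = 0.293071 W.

201 W (already W)
9050 BTU/h × 0.293071 = 2652.29 W
171 ft·lbf/s × 1.35582 = 231.845 W
Sum: 201 + 2652.29 + 231.845 = 3085.14 W
In hp: 3085.14 / 745.7 = 4.13724 hp

4.14 hp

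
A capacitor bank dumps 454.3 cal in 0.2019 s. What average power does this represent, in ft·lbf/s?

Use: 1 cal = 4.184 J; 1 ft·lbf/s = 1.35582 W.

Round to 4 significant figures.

6944 ft·lbf/s

454.3 cal × 4.184 → 1900.79 J
P = E / t = 1900.79 J / 0.2019 s = 9414.51 W
9414.51 W ÷ (1.35582 W/ft·lbf/s) = 6943.78 ft·lbf/s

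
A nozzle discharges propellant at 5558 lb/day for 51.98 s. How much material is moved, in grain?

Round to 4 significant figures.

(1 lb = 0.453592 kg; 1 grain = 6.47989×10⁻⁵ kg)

5558 lb/day → 0.029179 kg/s
m = ṁ × t = 0.029179 × 51.98 = 1.51672 kg
In grain: 1.51672 / 6.47989×10⁻⁵ = 23406.6 grain

2.341×10⁴ grain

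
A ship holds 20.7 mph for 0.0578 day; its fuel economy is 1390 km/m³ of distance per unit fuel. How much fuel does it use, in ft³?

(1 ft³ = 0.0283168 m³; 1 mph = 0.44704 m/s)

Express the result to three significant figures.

20.7 mph → 9.25373 m/s
0.0578 day → 4993.92 s
d = v × t = 9.25373 × 4993.92 = 46212.4 m
1390 km/m³ → 1.39×10⁶ m/m³
V = d / (distance per unit fuel) = 46212.4 / 1.39×10⁶ = 0.0332463 m³
In ft³: 0.0332463 / 0.0283168 = 1.17408 ft³

1.17 ft³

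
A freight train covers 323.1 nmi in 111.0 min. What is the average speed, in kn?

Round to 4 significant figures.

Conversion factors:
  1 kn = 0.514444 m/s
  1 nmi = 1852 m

174.6 kn

323.1 nmi × 1852 = 598381 m
111.0 min × 60 = 6660 s
v = d / t = 598381 m / 6660 s = 89.847 m/s
89.847 m/s ÷ (0.514444 m/s/kn) = 174.649 kn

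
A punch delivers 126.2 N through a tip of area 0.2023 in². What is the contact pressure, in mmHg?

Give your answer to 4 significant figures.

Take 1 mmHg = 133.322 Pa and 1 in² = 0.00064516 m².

7253 mmHg

0.2023 in² × 0.00064516 → 1.30516×10⁻⁴ m²
P = F / A = 126.2 N / 1.30516×10⁻⁴ m² = 966931 Pa
966931 Pa ÷ (133.322 Pa/mmHg) = 7252.6 mmHg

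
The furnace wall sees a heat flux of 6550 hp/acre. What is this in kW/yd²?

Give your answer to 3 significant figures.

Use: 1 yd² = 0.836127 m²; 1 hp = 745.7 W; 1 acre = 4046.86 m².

1.01 kW/yd²

6550 hp/acre × 745.7 W/hp ÷ 4046.86 m²/acre = 1206.94 W/m²
1206.94 W/m² ÷ 1000 W/kW × 0.836127 m²/yd² = 1.00916 kW/yd²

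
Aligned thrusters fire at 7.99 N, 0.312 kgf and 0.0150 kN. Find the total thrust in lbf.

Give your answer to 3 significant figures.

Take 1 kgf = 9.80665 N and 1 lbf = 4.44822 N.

7.99 N (already N)
0.312 kgf × 9.80665 = 3.05967 N
0.0150 kN × 1000 = 15 N
Combined: 7.99 + 3.05967 + 15 = 26.0497 N
In lbf: 26.0497 / 4.44822 = 5.85621 lbf

5.86 lbf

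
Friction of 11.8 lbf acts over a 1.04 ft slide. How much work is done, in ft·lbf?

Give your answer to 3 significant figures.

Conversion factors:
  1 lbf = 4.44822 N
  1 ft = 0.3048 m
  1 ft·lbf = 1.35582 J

12.3 ft·lbf

11.8 lbf × 4.44822 → 52.489 N
1.04 ft × 0.3048 → 0.316992 m
W = F × d = 52.489 N × 0.316992 m = 16.6386 J
16.6386 J ÷ (1.35582 J/ft·lbf) = 12.272 ft·lbf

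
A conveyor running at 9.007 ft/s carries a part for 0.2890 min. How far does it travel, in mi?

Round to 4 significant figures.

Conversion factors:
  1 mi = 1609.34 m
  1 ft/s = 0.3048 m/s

0.02958 mi

9.007 ft/s × 0.3048 = 2.74533 m/s
0.2890 min × 60 = 17.34 s
d = v × t = 2.74533 m/s × 17.34 s = 47.604 m
47.604 m ÷ (1609.34 m/mi) = 0.0295798 mi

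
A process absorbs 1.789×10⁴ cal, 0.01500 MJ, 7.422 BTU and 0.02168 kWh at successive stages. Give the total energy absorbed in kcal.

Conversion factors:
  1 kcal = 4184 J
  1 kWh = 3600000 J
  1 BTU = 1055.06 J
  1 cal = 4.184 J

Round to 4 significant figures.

1.789×10⁴ cal × 4.184 = 74851.8 J
0.01500 MJ × 1000000 = 15000 J
7.422 BTU × 1055.06 = 7830.66 J
0.02168 kWh × 3600000 = 78048 J
Combined: 74851.8 + 15000 + 7830.66 + 78048 = 175730 J
In kcal: 175730 / 4184 = 42.0005 kcal

42.00 kcal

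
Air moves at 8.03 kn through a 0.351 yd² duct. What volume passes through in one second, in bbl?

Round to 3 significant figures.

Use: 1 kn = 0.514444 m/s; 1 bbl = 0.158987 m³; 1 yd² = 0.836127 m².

8.03 kn × 0.514444 → 4.13099 m/s
0.351 yd² × 0.836127 → 0.293481 m²
V = v × A × t = 4.13099 m/s × 0.293481 m² × 1 s = 1.21237 m³
1.21237 m³ ÷ (0.158987 m³/bbl) = 7.62559 bbl

7.63 bbl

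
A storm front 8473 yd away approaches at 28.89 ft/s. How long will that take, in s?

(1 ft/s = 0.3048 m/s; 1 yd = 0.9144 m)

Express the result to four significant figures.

8473 yd × 0.9144 → 7747.71 m
28.89 ft/s × 0.3048 → 8.80567 m/s
t = d / v = 7747.71 m / 8.80567 m/s = 879.855 s

879.9 s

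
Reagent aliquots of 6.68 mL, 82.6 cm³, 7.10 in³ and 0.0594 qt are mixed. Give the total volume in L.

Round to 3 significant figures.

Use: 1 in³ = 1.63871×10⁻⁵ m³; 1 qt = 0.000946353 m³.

6.68 mL × 10⁻⁶ = 6.68×10⁻⁶ m³
82.6 cm³ × 10⁻⁶ = 8.26×10⁻⁵ m³
7.10 in³ × 1.63871×10⁻⁵ = 1.16348×10⁻⁴ m³
0.0594 qt × 0.000946353 = 5.62134×10⁻⁵ m³
Sum: 6.68×10⁻⁶ + 8.26×10⁻⁵ + 1.16348×10⁻⁴ + 5.62134×10⁻⁵ = 2.61841×10⁻⁴ m³
In L: 2.61841×10⁻⁴ / 0.001 = 0.261841 L

0.262 L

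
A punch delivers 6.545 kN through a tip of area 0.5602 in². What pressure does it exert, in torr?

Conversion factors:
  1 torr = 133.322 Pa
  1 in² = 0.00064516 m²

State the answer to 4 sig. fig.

1.358×10⁵ torr

6.545 kN × 1000 → 6545 N
0.5602 in² × 0.00064516 → 3.61419×10⁻⁴ m²
P = F / A = 6545 N / 3.61419×10⁻⁴ m² = 1.81092×10⁷ Pa
1.81092×10⁷ Pa ÷ (133.322 Pa/torr) = 135831 torr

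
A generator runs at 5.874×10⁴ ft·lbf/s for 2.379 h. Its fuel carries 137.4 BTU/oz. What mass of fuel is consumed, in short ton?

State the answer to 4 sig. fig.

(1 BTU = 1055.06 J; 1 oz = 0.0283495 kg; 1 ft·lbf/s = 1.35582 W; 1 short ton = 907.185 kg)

5.874×10⁴ ft·lbf/s → 79640.9 W
2.379 h → 8564.4 s
E = P × t = 79640.9 × 8564.4 = 6.82077×10⁸ J
137.4 BTU/oz → 5.1135×10⁶ J/kg
m = E / e_s = 6.82077×10⁸ / 5.1135×10⁶ = 133.388 kg
In short ton: 133.388 / 907.185 = 0.147035 short ton

0.1470 short ton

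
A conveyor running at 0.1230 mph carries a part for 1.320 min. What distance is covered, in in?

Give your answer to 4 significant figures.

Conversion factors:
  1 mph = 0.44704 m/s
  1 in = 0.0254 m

0.1230 mph × 0.44704 → 0.0549859 m/s
1.320 min × 60 → 79.2 s
d = v × t = 0.0549859 m/s × 79.2 s = 4.35488 m
4.35488 m ÷ (0.0254 m/in) = 171.452 in

171.5 in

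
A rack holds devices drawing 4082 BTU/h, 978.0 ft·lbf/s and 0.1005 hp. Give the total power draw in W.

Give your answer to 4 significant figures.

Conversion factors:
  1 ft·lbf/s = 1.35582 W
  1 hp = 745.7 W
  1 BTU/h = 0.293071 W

4082 BTU/h × 0.293071 = 1196.32 W
978.0 ft·lbf/s × 1.35582 = 1325.99 W
0.1005 hp × 745.7 = 74.9429 W
Total: 1196.32 + 1325.99 + 74.9429 = 2597.25 W

2597 W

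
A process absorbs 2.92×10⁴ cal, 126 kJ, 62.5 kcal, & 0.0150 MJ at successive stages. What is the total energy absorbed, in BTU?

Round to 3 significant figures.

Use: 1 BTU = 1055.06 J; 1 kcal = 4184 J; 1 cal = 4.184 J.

2.92×10⁴ cal × 4.184 = 122173 J
126 kJ × 1000 = 126000 J
62.5 kcal × 4184 = 261500 J
0.0150 MJ × 1000000 = 15000 J
Total: 122173 + 126000 + 261500 + 15000 = 524673 J
In BTU: 524673 / 1055.06 = 497.292 BTU

497 BTU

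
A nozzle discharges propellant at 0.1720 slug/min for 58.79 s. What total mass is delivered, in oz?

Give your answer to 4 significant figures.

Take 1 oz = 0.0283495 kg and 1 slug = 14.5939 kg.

86.76 oz

0.1720 slug/min → 0.0418358 kg/s
m = ṁ × t = 0.0418358 × 58.79 = 2.45953 kg
In oz: 2.45953 / 0.0283495 = 86.7574 oz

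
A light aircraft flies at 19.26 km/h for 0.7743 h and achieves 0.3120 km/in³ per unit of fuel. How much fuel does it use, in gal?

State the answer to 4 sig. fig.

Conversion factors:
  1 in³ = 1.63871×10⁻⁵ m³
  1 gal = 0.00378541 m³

0.2069 gal

19.26 km/h → 5.35 m/s
0.7743 h → 2787.48 s
d = v × t = 5.35 × 2787.48 = 14913 m
0.3120 km/in³ → 1.90394×10⁷ m/m³
V = d / (distance per unit fuel) = 14913 / 1.90394×10⁷ = 7.8327×10⁻⁴ m³
In gal: 7.8327×10⁻⁴ / 0.00378541 = 0.206918 gal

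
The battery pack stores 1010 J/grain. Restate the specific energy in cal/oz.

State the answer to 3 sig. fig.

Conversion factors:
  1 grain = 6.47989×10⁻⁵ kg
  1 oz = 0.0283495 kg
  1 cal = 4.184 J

1010 J/grain ÷ 6.47989×10⁻⁵ kg/grain = 1.55867×10⁷ J/kg
1.55867×10⁷ J/kg ÷ 4.184 J/cal × 0.0283495 kg/oz = 105611 cal/oz

1.06×10⁵ cal/oz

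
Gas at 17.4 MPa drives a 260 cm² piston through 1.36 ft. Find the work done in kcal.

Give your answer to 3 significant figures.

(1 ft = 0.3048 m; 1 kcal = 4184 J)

17.4 MPa → 1.74×10⁷ Pa
260 cm² → 0.026 m²
F = P × A = 1.74×10⁷ × 0.026 = 452400 N
1.36 ft → 0.414528 m
W = F × d = 452400 × 0.414528 = 187532 J
In kcal: 187532 / 4184 = 44.8212 kcal

44.8 kcal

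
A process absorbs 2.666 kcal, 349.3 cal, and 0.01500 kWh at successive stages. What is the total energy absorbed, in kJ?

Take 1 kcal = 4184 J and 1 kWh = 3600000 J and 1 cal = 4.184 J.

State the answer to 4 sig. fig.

66.62 kJ

2.666 kcal × 4184 → 11154.5 J
349.3 cal × 4.184 → 1461.47 J
0.01500 kWh × 3600000 → 54000 J
Total: 11154.5 + 1461.47 + 54000 = 66616 J
In kJ: 66616 / 1000 = 66.616 kJ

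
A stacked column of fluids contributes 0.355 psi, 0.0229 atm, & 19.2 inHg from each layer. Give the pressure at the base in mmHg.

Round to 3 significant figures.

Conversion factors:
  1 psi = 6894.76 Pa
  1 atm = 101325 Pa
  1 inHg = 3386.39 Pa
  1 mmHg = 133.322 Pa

0.355 psi × 6894.76 = 2447.64 Pa
0.0229 atm × 101325 = 2320.34 Pa
19.2 inHg × 3386.39 = 65018.7 Pa
Combined: 2447.64 + 2320.34 + 65018.7 = 69786.7 Pa
In mmHg: 69786.7 / 133.322 = 523.445 mmHg

523 mmHg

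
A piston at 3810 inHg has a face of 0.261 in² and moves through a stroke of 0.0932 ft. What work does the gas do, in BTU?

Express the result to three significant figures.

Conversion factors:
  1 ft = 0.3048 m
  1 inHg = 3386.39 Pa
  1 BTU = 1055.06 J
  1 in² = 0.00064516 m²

0.0585 BTU

3810 inHg → 1.29021×10⁷ Pa
0.261 in² → 1.68387×10⁻⁴ m²
F = P × A = 1.29021×10⁷ × 1.68387×10⁻⁴ = 2172.55 N
0.0932 ft → 0.0284074 m
W = F × d = 2172.55 × 0.0284074 = 61.7165 J
In BTU: 61.7165 / 1055.06 = 0.0584957 BTU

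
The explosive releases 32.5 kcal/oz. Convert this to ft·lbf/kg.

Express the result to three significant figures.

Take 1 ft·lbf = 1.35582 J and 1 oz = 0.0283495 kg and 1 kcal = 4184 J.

32.5 kcal/oz × 4184 J/kcal ÷ 0.0283495 kg/oz = 4.79656×10⁶ J/kg
4.79656×10⁶ J/kg ÷ 1.35582 J/ft·lbf = 3.53776×10⁶ ft·lbf/kg

3.54×10⁶ ft·lbf/kg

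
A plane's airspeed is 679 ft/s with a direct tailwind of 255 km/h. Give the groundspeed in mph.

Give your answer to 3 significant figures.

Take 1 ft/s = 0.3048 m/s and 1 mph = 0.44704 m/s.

621 mph

679 ft/s × 0.3048 = 206.959 m/s
255 km/h × (1/3.6) = 70.8333 m/s
Sum: 206.959 + 70.8333 = 277.792 m/s
In mph: 277.792 / 0.44704 = 621.403 mph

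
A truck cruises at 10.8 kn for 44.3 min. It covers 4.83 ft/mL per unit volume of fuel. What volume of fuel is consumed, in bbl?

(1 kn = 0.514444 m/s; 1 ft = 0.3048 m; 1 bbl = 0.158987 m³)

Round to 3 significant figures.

0.0631 bbl

10.8 kn → 5.556 m/s
44.3 min → 2658 s
d = v × t = 5.556 × 2658 = 14767.8 m
4.83 ft/mL → 1.47218×10⁶ m/m³
V = d / (distance per unit fuel) = 14767.8 / 1.47218×10⁶ = 0.0100312 m³
In bbl: 0.0100312 / 0.158987 = 0.0630945 bbl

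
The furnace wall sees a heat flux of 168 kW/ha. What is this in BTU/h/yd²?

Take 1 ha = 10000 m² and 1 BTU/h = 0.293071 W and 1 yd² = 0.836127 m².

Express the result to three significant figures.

168 kW/ha × 1000 W/kW ÷ 10000 m²/ha = 16.8 W/m²
16.8 W/m² ÷ 0.293071 W/BTU/h × 0.836127 m²/yd² = 47.9301 BTU/h/yd²

47.9 BTU/h/yd²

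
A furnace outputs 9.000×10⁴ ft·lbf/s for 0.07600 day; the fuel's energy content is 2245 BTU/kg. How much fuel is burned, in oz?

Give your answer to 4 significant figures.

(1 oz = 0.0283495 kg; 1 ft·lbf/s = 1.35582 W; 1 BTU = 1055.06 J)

1.193×10⁴ oz

9.000×10⁴ ft·lbf/s → 122024 W
0.07600 day → 6566.4 s
E = P × t = 122024 × 6566.4 = 8.01258×10⁸ J
2245 BTU/kg → 2.36861×10⁶ J/kg
m = E / e_s = 8.01258×10⁸ / 2.36861×10⁶ = 338.282 kg
In oz: 338.282 / 0.0283495 = 11932.6 oz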